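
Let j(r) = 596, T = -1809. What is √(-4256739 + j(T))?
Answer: I*√4256143 ≈ 2063.0*I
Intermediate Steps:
√(-4256739 + j(T)) = √(-4256739 + 596) = √(-4256143) = I*√4256143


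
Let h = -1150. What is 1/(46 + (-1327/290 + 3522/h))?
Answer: 33350/1279357 ≈ 0.026068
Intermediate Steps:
1/(46 + (-1327/290 + 3522/h)) = 1/(46 + (-1327/290 + 3522/(-1150))) = 1/(46 + (-1327*1/290 + 3522*(-1/1150))) = 1/(46 + (-1327/290 - 1761/575)) = 1/(46 - 254743/33350) = 1/(1279357/33350) = 33350/1279357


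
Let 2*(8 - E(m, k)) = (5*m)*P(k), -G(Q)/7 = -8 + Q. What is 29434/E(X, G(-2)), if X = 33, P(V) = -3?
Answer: 58868/511 ≈ 115.20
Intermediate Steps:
G(Q) = 56 - 7*Q (G(Q) = -7*(-8 + Q) = 56 - 7*Q)
E(m, k) = 8 + 15*m/2 (E(m, k) = 8 - 5*m*(-3)/2 = 8 - (-15)*m/2 = 8 + 15*m/2)
29434/E(X, G(-2)) = 29434/(8 + (15/2)*33) = 29434/(8 + 495/2) = 29434/(511/2) = 29434*(2/511) = 58868/511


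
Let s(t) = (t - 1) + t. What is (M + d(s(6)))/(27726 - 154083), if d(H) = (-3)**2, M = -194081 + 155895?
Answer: 38177/126357 ≈ 0.30214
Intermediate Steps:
s(t) = -1 + 2*t (s(t) = (-1 + t) + t = -1 + 2*t)
M = -38186
d(H) = 9
(M + d(s(6)))/(27726 - 154083) = (-38186 + 9)/(27726 - 154083) = -38177/(-126357) = -38177*(-1/126357) = 38177/126357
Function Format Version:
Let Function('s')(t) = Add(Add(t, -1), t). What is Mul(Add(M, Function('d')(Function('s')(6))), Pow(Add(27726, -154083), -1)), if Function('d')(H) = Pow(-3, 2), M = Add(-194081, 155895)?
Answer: Rational(38177, 126357) ≈ 0.30214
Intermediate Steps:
Function('s')(t) = Add(-1, Mul(2, t)) (Function('s')(t) = Add(Add(-1, t), t) = Add(-1, Mul(2, t)))
M = -38186
Function('d')(H) = 9
Mul(Add(M, Function('d')(Function('s')(6))), Pow(Add(27726, -154083), -1)) = Mul(Add(-38186, 9), Pow(Add(27726, -154083), -1)) = Mul(-38177, Pow(-126357, -1)) = Mul(-38177, Rational(-1, 126357)) = Rational(38177, 126357)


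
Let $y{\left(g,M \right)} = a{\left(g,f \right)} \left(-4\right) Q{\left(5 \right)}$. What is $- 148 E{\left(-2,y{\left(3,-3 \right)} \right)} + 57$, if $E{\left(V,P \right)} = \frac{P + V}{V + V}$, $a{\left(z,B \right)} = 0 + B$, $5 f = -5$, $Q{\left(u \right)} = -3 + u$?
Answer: $279$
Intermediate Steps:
$f = -1$ ($f = \frac{1}{5} \left(-5\right) = -1$)
$a{\left(z,B \right)} = B$
$y{\left(g,M \right)} = 8$ ($y{\left(g,M \right)} = \left(-1\right) \left(-4\right) \left(-3 + 5\right) = 4 \cdot 2 = 8$)
$E{\left(V,P \right)} = \frac{P + V}{2 V}$
$- 148 E{\left(-2,y{\left(3,-3 \right)} \right)} + 57 = - 148 \frac{8 - 2}{2 \left(-2\right)} + 57 = - 148 \cdot \frac{1}{2} \left(- \frac{1}{2}\right) 6 + 57 = \left(-148\right) \left(- \frac{3}{2}\right) + 57 = 222 + 57 = 279$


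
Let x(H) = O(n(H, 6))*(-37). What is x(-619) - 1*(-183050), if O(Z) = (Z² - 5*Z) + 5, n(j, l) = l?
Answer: 182643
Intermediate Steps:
O(Z) = 5 + Z² - 5*Z
x(H) = -407 (x(H) = (5 + 6² - 5*6)*(-37) = (5 + 36 - 30)*(-37) = 11*(-37) = -407)
x(-619) - 1*(-183050) = -407 - 1*(-183050) = -407 + 183050 = 182643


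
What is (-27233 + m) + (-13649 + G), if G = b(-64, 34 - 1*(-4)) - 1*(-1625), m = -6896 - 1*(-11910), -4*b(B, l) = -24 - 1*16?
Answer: -34233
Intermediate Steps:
b(B, l) = 10 (b(B, l) = -(-24 - 1*16)/4 = -(-24 - 16)/4 = -¼*(-40) = 10)
m = 5014 (m = -6896 + 11910 = 5014)
G = 1635 (G = 10 - 1*(-1625) = 10 + 1625 = 1635)
(-27233 + m) + (-13649 + G) = (-27233 + 5014) + (-13649 + 1635) = -22219 - 12014 = -34233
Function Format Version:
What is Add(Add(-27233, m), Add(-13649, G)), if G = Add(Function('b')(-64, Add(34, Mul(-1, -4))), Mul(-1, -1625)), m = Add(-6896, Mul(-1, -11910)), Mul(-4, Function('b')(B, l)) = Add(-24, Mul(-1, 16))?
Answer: -34233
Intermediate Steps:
Function('b')(B, l) = 10 (Function('b')(B, l) = Mul(Rational(-1, 4), Add(-24, Mul(-1, 16))) = Mul(Rational(-1, 4), Add(-24, -16)) = Mul(Rational(-1, 4), -40) = 10)
m = 5014 (m = Add(-6896, 11910) = 5014)
G = 1635 (G = Add(10, Mul(-1, -1625)) = Add(10, 1625) = 1635)
Add(Add(-27233, m), Add(-13649, G)) = Add(Add(-27233, 5014), Add(-13649, 1635)) = Add(-22219, -12014) = -34233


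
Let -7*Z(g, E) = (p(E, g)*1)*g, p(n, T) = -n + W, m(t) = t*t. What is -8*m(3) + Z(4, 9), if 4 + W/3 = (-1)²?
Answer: -432/7 ≈ -61.714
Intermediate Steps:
W = -9 (W = -12 + 3*(-1)² = -12 + 3*1 = -12 + 3 = -9)
m(t) = t²
p(n, T) = -9 - n (p(n, T) = -n - 9 = -9 - n)
Z(g, E) = -g*(-9 - E)/7 (Z(g, E) = -(-9 - E)*1*g/7 = -(-9 - E)*g/7 = -g*(-9 - E)/7)
-8*m(3) + Z(4, 9) = -8*3² + (⅐)*4*(9 + 9) = -8*9 + (⅐)*4*18 = -72 + 72/7 = -432/7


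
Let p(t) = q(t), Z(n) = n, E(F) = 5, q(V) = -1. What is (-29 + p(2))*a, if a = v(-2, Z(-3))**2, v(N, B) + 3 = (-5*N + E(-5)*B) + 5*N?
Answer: -9720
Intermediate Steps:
v(N, B) = -3 + 5*B (v(N, B) = -3 + ((-5*N + 5*B) + 5*N) = -3 + 5*B)
p(t) = -1
a = 324 (a = (-3 + 5*(-3))**2 = (-3 - 15)**2 = (-18)**2 = 324)
(-29 + p(2))*a = (-29 - 1)*324 = -30*324 = -9720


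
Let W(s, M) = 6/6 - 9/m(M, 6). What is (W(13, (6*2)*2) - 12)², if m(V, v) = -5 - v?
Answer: 12544/121 ≈ 103.67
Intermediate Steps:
W(s, M) = 20/11 (W(s, M) = 6/6 - 9/(-5 - 1*6) = 6*(⅙) - 9/(-5 - 6) = 1 - 9/(-11) = 1 - 9*(-1/11) = 1 + 9/11 = 20/11)
(W(13, (6*2)*2) - 12)² = (20/11 - 12)² = (-112/11)² = 12544/121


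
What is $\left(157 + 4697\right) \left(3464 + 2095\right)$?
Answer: $26983386$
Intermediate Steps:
$\left(157 + 4697\right) \left(3464 + 2095\right) = 4854 \cdot 5559 = 26983386$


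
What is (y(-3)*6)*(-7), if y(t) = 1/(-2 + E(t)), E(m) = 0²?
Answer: 21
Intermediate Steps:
E(m) = 0
y(t) = -½ (y(t) = 1/(-2 + 0) = 1/(-2) = -½)
(y(-3)*6)*(-7) = -½*6*(-7) = -3*(-7) = 21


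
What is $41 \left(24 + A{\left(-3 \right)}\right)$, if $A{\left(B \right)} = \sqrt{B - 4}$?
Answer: $984 + 41 i \sqrt{7} \approx 984.0 + 108.48 i$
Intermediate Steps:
$A{\left(B \right)} = \sqrt{-4 + B}$
$41 \left(24 + A{\left(-3 \right)}\right) = 41 \left(24 + \sqrt{-4 - 3}\right) = 41 \left(24 + \sqrt{-7}\right) = 41 \left(24 + i \sqrt{7}\right) = 984 + 41 i \sqrt{7}$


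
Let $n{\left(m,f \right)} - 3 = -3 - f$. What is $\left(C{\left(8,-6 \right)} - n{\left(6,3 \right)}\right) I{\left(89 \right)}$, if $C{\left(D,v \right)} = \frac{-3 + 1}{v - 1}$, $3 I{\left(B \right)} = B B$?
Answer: $\frac{182183}{21} \approx 8675.4$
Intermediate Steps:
$I{\left(B \right)} = \frac{B^{2}}{3}$ ($I{\left(B \right)} = \frac{B B}{3} = \frac{B^{2}}{3}$)
$n{\left(m,f \right)} = - f$ ($n{\left(m,f \right)} = 3 - \left(3 + f\right) = - f$)
$C{\left(D,v \right)} = - \frac{2}{-1 + v}$
$\left(C{\left(8,-6 \right)} - n{\left(6,3 \right)}\right) I{\left(89 \right)} = \left(- \frac{2}{-1 - 6} - \left(-1\right) 3\right) \frac{89^{2}}{3} = \left(- \frac{2}{-7} - -3\right) \frac{1}{3} \cdot 7921 = \left(\left(-2\right) \left(- \frac{1}{7}\right) + 3\right) \frac{7921}{3} = \left(\frac{2}{7} + 3\right) \frac{7921}{3} = \frac{23}{7} \cdot \frac{7921}{3} = \frac{182183}{21}$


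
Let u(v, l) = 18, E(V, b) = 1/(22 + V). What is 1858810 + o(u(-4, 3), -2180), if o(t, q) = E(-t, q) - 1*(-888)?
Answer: 7438793/4 ≈ 1.8597e+6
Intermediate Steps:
o(t, q) = 888 + 1/(22 - t) (o(t, q) = 1/(22 - t) - 1*(-888) = 1/(22 - t) + 888 = 888 + 1/(22 - t))
1858810 + o(u(-4, 3), -2180) = 1858810 + (-19537 + 888*18)/(-22 + 18) = 1858810 + (-19537 + 15984)/(-4) = 1858810 - ¼*(-3553) = 1858810 + 3553/4 = 7438793/4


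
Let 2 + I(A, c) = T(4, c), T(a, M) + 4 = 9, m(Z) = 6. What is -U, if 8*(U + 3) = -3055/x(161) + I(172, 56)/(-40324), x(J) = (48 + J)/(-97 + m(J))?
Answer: -11008007809/67421728 ≈ -163.27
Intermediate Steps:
T(a, M) = 5 (T(a, M) = -4 + 9 = 5)
I(A, c) = 3 (I(A, c) = -2 + 5 = 3)
x(J) = -48/91 - J/91 (x(J) = (48 + J)/(-97 + 6) = (48 + J)/(-91) = (48 + J)*(-1/91) = -48/91 - J/91)
U = 11008007809/67421728 (U = -3 + (-3055/(-48/91 - 1/91*161) + 3/(-40324))/8 = -3 + (-3055/(-48/91 - 23/13) + 3*(-1/40324))/8 = -3 + (-3055/(-209/91) - 3/40324)/8 = -3 + (-3055*(-91/209) - 3/40324)/8 = -3 + (278005/209 - 3/40324)/8 = -3 + (⅛)*(11210272993/8427716) = -3 + 11210272993/67421728 = 11008007809/67421728 ≈ 163.27)
-U = -1*11008007809/67421728 = -11008007809/67421728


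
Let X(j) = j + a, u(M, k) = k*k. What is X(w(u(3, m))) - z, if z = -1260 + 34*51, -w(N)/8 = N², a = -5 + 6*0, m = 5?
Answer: -5479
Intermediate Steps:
u(M, k) = k²
a = -5 (a = -5 + 0 = -5)
w(N) = -8*N²
z = 474 (z = -1260 + 1734 = 474)
X(j) = -5 + j (X(j) = j - 5 = -5 + j)
X(w(u(3, m))) - z = (-5 - 8*(5²)²) - 1*474 = (-5 - 8*25²) - 474 = (-5 - 8*625) - 474 = (-5 - 5000) - 474 = -5005 - 474 = -5479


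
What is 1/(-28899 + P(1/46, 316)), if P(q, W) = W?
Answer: -1/28583 ≈ -3.4986e-5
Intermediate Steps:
1/(-28899 + P(1/46, 316)) = 1/(-28899 + 316) = 1/(-28583) = -1/28583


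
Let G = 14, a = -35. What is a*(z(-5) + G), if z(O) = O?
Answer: -315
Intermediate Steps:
a*(z(-5) + G) = -35*(-5 + 14) = -35*9 = -315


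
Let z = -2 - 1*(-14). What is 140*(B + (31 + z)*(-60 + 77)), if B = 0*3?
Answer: 102340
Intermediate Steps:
z = 12 (z = -2 + 14 = 12)
B = 0
140*(B + (31 + z)*(-60 + 77)) = 140*(0 + (31 + 12)*(-60 + 77)) = 140*(0 + 43*17) = 140*(0 + 731) = 140*731 = 102340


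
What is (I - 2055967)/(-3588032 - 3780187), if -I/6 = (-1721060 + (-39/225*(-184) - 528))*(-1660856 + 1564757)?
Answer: 24816024443359/184205475 ≈ 1.3472e+5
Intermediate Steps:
I = -24815973044184/25 (I = -6*(-1721060 + (-39/225*(-184) - 528))*(-1660856 + 1564757) = -6*(-1721060 + (-39*1/225*(-184) - 528))*(-96099) = -6*(-1721060 + (-13/75*(-184) - 528))*(-96099) = -6*(-1721060 + (2392/75 - 528))*(-96099) = -6*(-1721060 - 37208/75)*(-96099) = -(-258233416)*(-96099)/25 = -6*4135995507364/25 = -24815973044184/25 ≈ -9.9264e+11)
(I - 2055967)/(-3588032 - 3780187) = (-24815973044184/25 - 2055967)/(-3588032 - 3780187) = -24816024443359/25/(-7368219) = -24816024443359/25*(-1/7368219) = 24816024443359/184205475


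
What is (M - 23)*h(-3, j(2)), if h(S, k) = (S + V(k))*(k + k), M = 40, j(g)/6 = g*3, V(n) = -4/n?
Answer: -3808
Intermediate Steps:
j(g) = 18*g (j(g) = 6*(g*3) = 6*(3*g) = 18*g)
h(S, k) = 2*k*(S - 4/k) (h(S, k) = (S - 4/k)*(k + k) = (S - 4/k)*(2*k) = 2*k*(S - 4/k))
(M - 23)*h(-3, j(2)) = (40 - 23)*(-8 + 2*(-3)*(18*2)) = 17*(-8 + 2*(-3)*36) = 17*(-8 - 216) = 17*(-224) = -3808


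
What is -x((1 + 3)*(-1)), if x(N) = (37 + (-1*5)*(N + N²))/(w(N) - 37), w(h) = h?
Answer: -23/41 ≈ -0.56098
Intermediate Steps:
x(N) = (37 - 5*N - 5*N²)/(-37 + N) (x(N) = (37 + (-1*5)*(N + N²))/(N - 37) = (37 - 5*(N + N²))/(-37 + N) = (37 + (-5*N - 5*N²))/(-37 + N) = (37 - 5*N - 5*N²)/(-37 + N))
-x((1 + 3)*(-1)) = -(37 - 5*(1 + 3)*(-1) - 5*(1 + 3)²)/(-37 + (1 + 3)*(-1)) = -(37 - 20*(-1) - 5*(4*(-1))²)/(-37 + 4*(-1)) = -(37 - 5*(-4) - 5*(-4)²)/(-37 - 4) = -(37 + 20 - 5*16)/(-41) = -(-1)*(37 + 20 - 80)/41 = -(-1)*(-23)/41 = -1*23/41 = -23/41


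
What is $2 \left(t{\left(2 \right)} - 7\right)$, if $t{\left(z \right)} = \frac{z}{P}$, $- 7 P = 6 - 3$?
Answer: $- \frac{70}{3} \approx -23.333$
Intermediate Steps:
$P = - \frac{3}{7}$ ($P = - \frac{6 - 3}{7} = \left(- \frac{1}{7}\right) 3 = - \frac{3}{7} \approx -0.42857$)
$t{\left(z \right)} = - \frac{7 z}{3}$ ($t{\left(z \right)} = \frac{z}{- \frac{3}{7}} = z \left(- \frac{7}{3}\right) = - \frac{7 z}{3}$)
$2 \left(t{\left(2 \right)} - 7\right) = 2 \left(\left(- \frac{7}{3}\right) 2 - 7\right) = 2 \left(- \frac{14}{3} - 7\right) = 2 \left(- \frac{35}{3}\right) = - \frac{70}{3}$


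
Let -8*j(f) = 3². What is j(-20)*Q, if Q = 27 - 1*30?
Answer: 27/8 ≈ 3.3750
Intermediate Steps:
j(f) = -9/8 (j(f) = -⅛*3² = -⅛*9 = -9/8)
Q = -3 (Q = 27 - 30 = -3)
j(-20)*Q = -9/8*(-3) = 27/8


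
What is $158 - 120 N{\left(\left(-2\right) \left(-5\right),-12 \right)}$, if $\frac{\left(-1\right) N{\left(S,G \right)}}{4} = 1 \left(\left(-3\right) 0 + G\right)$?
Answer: $-5602$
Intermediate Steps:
$N{\left(S,G \right)} = - 4 G$ ($N{\left(S,G \right)} = - 4 \cdot 1 \left(\left(-3\right) 0 + G\right) = - 4 \cdot 1 \left(0 + G\right) = - 4 \cdot 1 G = - 4 G$)
$158 - 120 N{\left(\left(-2\right) \left(-5\right),-12 \right)} = 158 - 120 \left(\left(-4\right) \left(-12\right)\right) = 158 - 5760 = -5602$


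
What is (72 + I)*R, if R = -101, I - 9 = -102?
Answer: 2121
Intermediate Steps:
I = -93 (I = 9 - 102 = -93)
(72 + I)*R = (72 - 93)*(-101) = -21*(-101) = 2121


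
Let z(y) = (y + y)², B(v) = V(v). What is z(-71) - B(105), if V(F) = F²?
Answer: 9139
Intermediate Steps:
B(v) = v²
z(y) = 4*y² (z(y) = (2*y)² = 4*y²)
z(-71) - B(105) = 4*(-71)² - 1*105² = 4*5041 - 1*11025 = 20164 - 11025 = 9139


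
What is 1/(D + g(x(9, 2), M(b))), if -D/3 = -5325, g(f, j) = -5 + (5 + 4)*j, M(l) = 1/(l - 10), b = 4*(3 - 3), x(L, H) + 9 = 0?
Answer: 10/159691 ≈ 6.2621e-5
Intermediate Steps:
x(L, H) = -9 (x(L, H) = -9 + 0 = -9)
b = 0 (b = 4*0 = 0)
M(l) = 1/(-10 + l)
g(f, j) = -5 + 9*j
D = 15975 (D = -3*(-5325) = 15975)
1/(D + g(x(9, 2), M(b))) = 1/(15975 + (-5 + 9/(-10 + 0))) = 1/(15975 + (-5 + 9/(-10))) = 1/(15975 + (-5 + 9*(-1/10))) = 1/(15975 + (-5 - 9/10)) = 1/(15975 - 59/10) = 1/(159691/10) = 10/159691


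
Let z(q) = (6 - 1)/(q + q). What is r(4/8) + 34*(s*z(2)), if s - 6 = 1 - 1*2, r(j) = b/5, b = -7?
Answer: 2111/10 ≈ 211.10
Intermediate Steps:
r(j) = -7/5
s = 5 (s = 6 + (1 - 1*2) = 6 + (1 - 2) = 6 - 1 = 5)
z(q) = 5/(2*q) (z(q) = 5/((2*q)) = 5*(1/(2*q)) = 5/(2*q))
r(4/8) + 34*(s*z(2)) = -7/5 + 34*(5*((5/2)/2)) = -7/5 + 34*(5*((5/2)*(½))) = -7/5 + 34*(5*(5/4)) = -7/5 + 34*(25/4) = -7/5 + 425/2 = 2111/10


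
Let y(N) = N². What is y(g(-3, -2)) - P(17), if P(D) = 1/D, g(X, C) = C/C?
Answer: 16/17 ≈ 0.94118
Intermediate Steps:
g(X, C) = 1
y(g(-3, -2)) - P(17) = 1² - 1/17 = 1 - 1*1/17 = 1 - 1/17 = 16/17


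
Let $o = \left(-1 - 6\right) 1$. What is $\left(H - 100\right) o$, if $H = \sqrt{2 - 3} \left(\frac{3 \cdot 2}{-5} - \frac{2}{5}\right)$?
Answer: $700 + \frac{56 i}{5} \approx 700.0 + 11.2 i$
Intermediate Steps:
$H = - \frac{8 i}{5}$ ($H = \sqrt{-1} \left(6 \left(- \frac{1}{5}\right) - \frac{2}{5}\right) = i \left(- \frac{6}{5} - \frac{2}{5}\right) = i \left(- \frac{8}{5}\right) = - \frac{8 i}{5} \approx - 1.6 i$)
$o = -7$ ($o = \left(-7\right) 1 = -7$)
$\left(H - 100\right) o = \left(- \frac{8 i}{5} - 100\right) \left(-7\right) = \left(-100 - \frac{8 i}{5}\right) \left(-7\right) = 700 + \frac{56 i}{5}$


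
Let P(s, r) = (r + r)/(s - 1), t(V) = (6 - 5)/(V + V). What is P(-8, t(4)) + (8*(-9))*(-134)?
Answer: 347327/36 ≈ 9648.0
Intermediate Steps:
t(V) = 1/(2*V)
P(s, r) = 2*r/(-1 + s) (P(s, r) = (2*r)/(-1 + s) = 2*r/(-1 + s))
P(-8, t(4)) + (8*(-9))*(-134) = 2*((1/2)/4)/(-1 - 8) + (8*(-9))*(-134) = 2*((1/2)*(1/4))/(-9) - 72*(-134) = 2*(1/8)*(-1/9) + 9648 = -1/36 + 9648 = 347327/36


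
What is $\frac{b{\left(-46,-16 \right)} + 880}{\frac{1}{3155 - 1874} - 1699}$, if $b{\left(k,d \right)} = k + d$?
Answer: $- \frac{523929}{1088209} \approx -0.48146$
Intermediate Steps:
$b{\left(k,d \right)} = d + k$
$\frac{b{\left(-46,-16 \right)} + 880}{\frac{1}{3155 - 1874} - 1699} = \frac{\left(-16 - 46\right) + 880}{\frac{1}{3155 - 1874} - 1699} = \frac{-62 + 880}{\frac{1}{1281} - 1699} = \frac{818}{\frac{1}{1281} - 1699} = \frac{818}{- \frac{2176418}{1281}} = 818 \left(- \frac{1281}{2176418}\right) = - \frac{523929}{1088209}$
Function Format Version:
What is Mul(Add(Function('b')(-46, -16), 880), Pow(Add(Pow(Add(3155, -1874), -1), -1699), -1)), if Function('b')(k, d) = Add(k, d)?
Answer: Rational(-523929, 1088209) ≈ -0.48146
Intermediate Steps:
Function('b')(k, d) = Add(d, k)
Mul(Add(Function('b')(-46, -16), 880), Pow(Add(Pow(Add(3155, -1874), -1), -1699), -1)) = Mul(Add(Add(-16, -46), 880), Pow(Add(Pow(Add(3155, -1874), -1), -1699), -1)) = Mul(Add(-62, 880), Pow(Add(Pow(1281, -1), -1699), -1)) = Mul(818, Pow(Add(Rational(1, 1281), -1699), -1)) = Mul(818, Pow(Rational(-2176418, 1281), -1)) = Mul(818, Rational(-1281, 2176418)) = Rational(-523929, 1088209)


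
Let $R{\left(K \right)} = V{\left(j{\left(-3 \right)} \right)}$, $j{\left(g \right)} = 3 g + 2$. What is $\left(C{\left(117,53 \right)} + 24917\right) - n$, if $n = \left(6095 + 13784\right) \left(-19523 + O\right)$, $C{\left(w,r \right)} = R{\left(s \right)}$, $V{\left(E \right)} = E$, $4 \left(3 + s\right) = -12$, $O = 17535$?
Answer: $39544362$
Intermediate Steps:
$s = -6$ ($s = -3 + \frac{1}{4} \left(-12\right) = -3 - 3 = -6$)
$j{\left(g \right)} = 2 + 3 g$
$R{\left(K \right)} = -7$ ($R{\left(K \right)} = 2 + 3 \left(-3\right) = 2 - 9 = -7$)
$C{\left(w,r \right)} = -7$
$n = -39519452$ ($n = \left(6095 + 13784\right) \left(-19523 + 17535\right) = 19879 \left(-1988\right) = -39519452$)
$\left(C{\left(117,53 \right)} + 24917\right) - n = \left(-7 + 24917\right) - -39519452 = 24910 + 39519452 = 39544362$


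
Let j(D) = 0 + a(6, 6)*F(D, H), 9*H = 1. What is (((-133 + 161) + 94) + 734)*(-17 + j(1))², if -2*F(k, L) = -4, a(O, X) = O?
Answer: 21400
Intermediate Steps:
H = ⅑ (H = (⅑)*1 = ⅑ ≈ 0.11111)
F(k, L) = 2 (F(k, L) = -½*(-4) = 2)
j(D) = 12 (j(D) = 0 + 6*2 = 0 + 12 = 12)
(((-133 + 161) + 94) + 734)*(-17 + j(1))² = (((-133 + 161) + 94) + 734)*(-17 + 12)² = ((28 + 94) + 734)*(-5)² = (122 + 734)*25 = 856*25 = 21400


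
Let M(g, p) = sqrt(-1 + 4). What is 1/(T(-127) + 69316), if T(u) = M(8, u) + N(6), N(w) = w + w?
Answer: 69328/4806371581 - sqrt(3)/4806371581 ≈ 1.4424e-5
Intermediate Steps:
M(g, p) = sqrt(3)
N(w) = 2*w
T(u) = 12 + sqrt(3) (T(u) = sqrt(3) + 2*6 = sqrt(3) + 12 = 12 + sqrt(3))
1/(T(-127) + 69316) = 1/((12 + sqrt(3)) + 69316) = 1/(69328 + sqrt(3))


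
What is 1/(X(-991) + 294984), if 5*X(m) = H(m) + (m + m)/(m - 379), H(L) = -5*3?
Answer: 3425/1010310916 ≈ 3.3900e-6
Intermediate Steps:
H(L) = -15
X(m) = -3 + 2*m/(5*(-379 + m)) (X(m) = (-15 + (m + m)/(m - 379))/5 = (-15 + (2*m)/(-379 + m))/5 = (-15 + 2*m/(-379 + m))/5 = -3 + 2*m/(5*(-379 + m)))
1/(X(-991) + 294984) = 1/((5685 - 13*(-991))/(5*(-379 - 991)) + 294984) = 1/((⅕)*(5685 + 12883)/(-1370) + 294984) = 1/((⅕)*(-1/1370)*18568 + 294984) = 1/(-9284/3425 + 294984) = 1/(1010310916/3425) = 3425/1010310916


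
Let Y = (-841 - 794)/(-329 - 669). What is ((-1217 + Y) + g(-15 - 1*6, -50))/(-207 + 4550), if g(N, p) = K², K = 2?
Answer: -1208939/4334314 ≈ -0.27892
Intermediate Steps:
Y = 1635/998 (Y = -1635/(-998) = -1635*(-1/998) = 1635/998 ≈ 1.6383)
g(N, p) = 4 (g(N, p) = 2² = 4)
((-1217 + Y) + g(-15 - 1*6, -50))/(-207 + 4550) = ((-1217 + 1635/998) + 4)/(-207 + 4550) = (-1212931/998 + 4)/4343 = -1208939/998*1/4343 = -1208939/4334314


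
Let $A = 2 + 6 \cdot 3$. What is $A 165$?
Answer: $3300$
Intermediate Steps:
$A = 20$ ($A = 2 + 18 = 20$)
$A 165 = 20 \cdot 165 = 3300$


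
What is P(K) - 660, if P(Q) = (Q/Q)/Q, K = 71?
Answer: -46859/71 ≈ -659.99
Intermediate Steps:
P(Q) = 1/Q
P(K) - 660 = 1/71 - 660 = -46859/71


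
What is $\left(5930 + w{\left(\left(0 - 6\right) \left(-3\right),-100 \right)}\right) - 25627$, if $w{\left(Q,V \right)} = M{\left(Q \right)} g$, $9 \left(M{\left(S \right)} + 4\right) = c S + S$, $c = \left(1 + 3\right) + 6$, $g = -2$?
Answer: $-19733$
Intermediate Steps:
$c = 10$ ($c = 4 + 6 = 10$)
$M{\left(S \right)} = -4 + \frac{11 S}{9}$ ($M{\left(S \right)} = -4 + \frac{10 S + S}{9} = -4 + \frac{11 S}{9}$)
$w{\left(Q,V \right)} = 8 - \frac{22 Q}{9}$ ($w{\left(Q,V \right)} = \left(-4 + \frac{11 Q}{9}\right) \left(-2\right) = 8 - \frac{22 Q}{9}$)
$\left(5930 + w{\left(\left(0 - 6\right) \left(-3\right),-100 \right)}\right) - 25627 = \left(5930 + \left(8 - \frac{22 \left(0 - 6\right) \left(-3\right)}{9}\right)\right) - 25627 = \left(5930 + \left(8 - \frac{22 \left(\left(-6\right) \left(-3\right)\right)}{9}\right)\right) - 25627 = \left(5930 + \left(8 - 44\right)\right) - 25627 = \left(5930 - 36\right) - 25627 = 5894 - 25627 = -19733$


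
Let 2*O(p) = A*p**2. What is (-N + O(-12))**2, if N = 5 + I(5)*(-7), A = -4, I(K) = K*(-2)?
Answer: 131769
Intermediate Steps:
I(K) = -2*K
O(p) = -2*p**2 (O(p) = (-4*p**2)/2 = -2*p**2)
N = 75 (N = 5 - 2*5*(-7) = 5 - 10*(-7) = 5 + 70 = 75)
(-N + O(-12))**2 = (-1*75 - 2*(-12)**2)**2 = (-75 - 2*144)**2 = (-75 - 288)**2 = (-363)**2 = 131769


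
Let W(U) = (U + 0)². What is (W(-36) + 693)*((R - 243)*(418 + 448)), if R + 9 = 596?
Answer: 592531056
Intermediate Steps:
W(U) = U²
R = 587 (R = -9 + 596 = 587)
(W(-36) + 693)*((R - 243)*(418 + 448)) = ((-36)² + 693)*((587 - 243)*(418 + 448)) = (1296 + 693)*(344*866) = 1989*297904 = 592531056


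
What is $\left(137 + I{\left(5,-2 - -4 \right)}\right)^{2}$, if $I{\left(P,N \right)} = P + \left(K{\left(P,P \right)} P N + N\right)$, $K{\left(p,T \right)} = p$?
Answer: $37636$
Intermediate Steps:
$I{\left(P,N \right)} = N + P + N P^{2}$ ($I{\left(P,N \right)} = P + \left(P P N + N\right) = P + \left(P^{2} N + N\right) = P + \left(N P^{2} + N\right) = P + \left(N + N P^{2}\right) = N + P + N P^{2}$)
$\left(137 + I{\left(5,-2 - -4 \right)}\right)^{2} = \left(137 + \left(\left(-2 - -4\right) + 5 + \left(-2 - -4\right) 5^{2}\right)\right)^{2} = \left(137 + \left(\left(-2 + 4\right) + 5 + \left(-2 + 4\right) 25\right)\right)^{2} = \left(137 + \left(2 + 5 + 2 \cdot 25\right)\right)^{2} = \left(137 + \left(2 + 5 + 50\right)\right)^{2} = \left(137 + 57\right)^{2} = 194^{2} = 37636$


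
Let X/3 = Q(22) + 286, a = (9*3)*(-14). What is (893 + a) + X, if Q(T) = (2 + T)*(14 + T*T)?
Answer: 37229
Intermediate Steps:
a = -378 (a = 27*(-14) = -378)
Q(T) = (2 + T)*(14 + T²)
X = 36714 (X = 3*((28 + 22³ + 2*22² + 14*22) + 286) = 3*((28 + 10648 + 2*484 + 308) + 286) = 3*((28 + 10648 + 968 + 308) + 286) = 3*(11952 + 286) = 3*12238 = 36714)
(893 + a) + X = (893 - 378) + 36714 = 515 + 36714 = 37229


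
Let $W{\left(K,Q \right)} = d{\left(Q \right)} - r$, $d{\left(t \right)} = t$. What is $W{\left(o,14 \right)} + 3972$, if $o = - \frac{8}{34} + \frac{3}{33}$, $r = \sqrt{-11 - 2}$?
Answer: $3986 - i \sqrt{13} \approx 3986.0 - 3.6056 i$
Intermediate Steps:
$r = i \sqrt{13}$ ($r = \sqrt{-13} = i \sqrt{13} \approx 3.6056 i$)
$o = - \frac{27}{187}$ ($o = \left(-8\right) \frac{1}{34} + 3 \cdot \frac{1}{33} = - \frac{4}{17} + \frac{1}{11} = - \frac{27}{187} \approx -0.14439$)
$W{\left(K,Q \right)} = Q - i \sqrt{13}$
$W{\left(o,14 \right)} + 3972 = \left(14 - i \sqrt{13}\right) + 3972 = 3986 - i \sqrt{13}$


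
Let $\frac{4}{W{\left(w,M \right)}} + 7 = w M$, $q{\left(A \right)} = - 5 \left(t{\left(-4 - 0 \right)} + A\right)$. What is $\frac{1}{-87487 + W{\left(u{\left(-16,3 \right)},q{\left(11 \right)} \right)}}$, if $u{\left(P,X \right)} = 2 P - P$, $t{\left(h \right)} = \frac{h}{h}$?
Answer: $- \frac{953}{83375107} \approx -1.143 \cdot 10^{-5}$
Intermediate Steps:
$t{\left(h \right)} = 1$
$q{\left(A \right)} = -5 - 5 A$ ($q{\left(A \right)} = - 5 \left(1 + A\right) = -5 - 5 A$)
$u{\left(P,X \right)} = P$
$W{\left(w,M \right)} = \frac{4}{-7 + M w}$ ($W{\left(w,M \right)} = \frac{4}{-7 + w M} = \frac{4}{-7 + M w}$)
$\frac{1}{-87487 + W{\left(u{\left(-16,3 \right)},q{\left(11 \right)} \right)}} = \frac{1}{-87487 + \frac{4}{-7 + \left(-5 - 55\right) \left(-16\right)}} = \frac{1}{-87487 + \frac{4}{-7 - -960}} = \frac{1}{-87487 + \frac{4}{-7 + 960}} = \frac{1}{-87487 + \frac{4}{953}} = \frac{1}{- \frac{83375107}{953}} = - \frac{953}{83375107}$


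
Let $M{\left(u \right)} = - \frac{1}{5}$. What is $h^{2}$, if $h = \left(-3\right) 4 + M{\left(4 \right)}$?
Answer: $\frac{3721}{25} \approx 148.84$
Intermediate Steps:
$M{\left(u \right)} = - \frac{1}{5}$ ($M{\left(u \right)} = \left(-1\right) \frac{1}{5} = - \frac{1}{5}$)
$h = - \frac{61}{5}$ ($h = \left(-3\right) 4 - \frac{1}{5} = -12 - \frac{1}{5} = - \frac{61}{5} \approx -12.2$)
$h^{2} = \left(- \frac{61}{5}\right)^{2} = \frac{3721}{25}$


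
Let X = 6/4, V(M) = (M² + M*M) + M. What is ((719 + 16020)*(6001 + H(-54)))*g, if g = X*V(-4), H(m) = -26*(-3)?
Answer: 4273768002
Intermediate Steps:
H(m) = 78
V(M) = M + 2*M² (V(M) = (M² + M²) + M = 2*M² + M = M + 2*M²)
X = 3/2 (X = 6*(¼) = 3/2 ≈ 1.5000)
g = 42 (g = 3*(-4*(1 + 2*(-4)))/2 = 3*(-4*(1 - 8))/2 = 3*(-4*(-7))/2 = (3/2)*28 = 42)
((719 + 16020)*(6001 + H(-54)))*g = ((719 + 16020)*(6001 + 78))*42 = (16739*6079)*42 = 101756381*42 = 4273768002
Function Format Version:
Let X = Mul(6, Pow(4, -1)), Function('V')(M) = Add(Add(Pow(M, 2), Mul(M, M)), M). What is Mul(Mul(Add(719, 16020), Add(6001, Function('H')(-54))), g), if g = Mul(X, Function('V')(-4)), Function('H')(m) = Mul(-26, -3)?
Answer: 4273768002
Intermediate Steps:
Function('H')(m) = 78
Function('V')(M) = Add(M, Mul(2, Pow(M, 2))) (Function('V')(M) = Add(Add(Pow(M, 2), Pow(M, 2)), M) = Add(Mul(2, Pow(M, 2)), M) = Add(M, Mul(2, Pow(M, 2))))
X = Rational(3, 2) (X = Mul(6, Rational(1, 4)) = Rational(3, 2) ≈ 1.5000)
g = 42 (g = Mul(Rational(3, 2), Mul(-4, Add(1, Mul(2, -4)))) = Mul(Rational(3, 2), Mul(-4, Add(1, -8))) = Mul(Rational(3, 2), Mul(-4, -7)) = Mul(Rational(3, 2), 28) = 42)
Mul(Mul(Add(719, 16020), Add(6001, Function('H')(-54))), g) = Mul(Mul(Add(719, 16020), Add(6001, 78)), 42) = Mul(Mul(16739, 6079), 42) = Mul(101756381, 42) = 4273768002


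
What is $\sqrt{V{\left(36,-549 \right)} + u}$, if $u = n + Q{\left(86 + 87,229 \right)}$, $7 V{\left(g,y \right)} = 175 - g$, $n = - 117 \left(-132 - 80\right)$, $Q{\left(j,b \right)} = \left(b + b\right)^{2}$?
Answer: $\frac{\sqrt{11494805}}{7} \approx 484.34$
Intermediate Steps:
$Q{\left(j,b \right)} = 4 b^{2}$ ($Q{\left(j,b \right)} = \left(2 b\right)^{2} = 4 b^{2}$)
$n = 24804$ ($n = \left(-117\right) \left(-212\right) = 24804$)
$V{\left(g,y \right)} = 25 - \frac{g}{7}$ ($V{\left(g,y \right)} = \frac{175 - g}{7} = 25 - \frac{g}{7}$)
$u = 234568$ ($u = 24804 + 4 \cdot 229^{2} = 24804 + 4 \cdot 52441 = 24804 + 209764 = 234568$)
$\sqrt{V{\left(36,-549 \right)} + u} = \sqrt{\left(25 - \frac{36}{7}\right) + 234568} = \sqrt{\frac{139}{7} + 234568} = \sqrt{\frac{1642115}{7}} = \frac{\sqrt{11494805}}{7}$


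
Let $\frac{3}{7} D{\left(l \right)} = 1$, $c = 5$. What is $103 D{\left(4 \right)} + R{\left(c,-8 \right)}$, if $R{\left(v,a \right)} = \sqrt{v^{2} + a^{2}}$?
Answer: $\frac{721}{3} + \sqrt{89} \approx 249.77$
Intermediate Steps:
$D{\left(l \right)} = \frac{7}{3}$ ($D{\left(l \right)} = \frac{7}{3} \cdot 1 = \frac{7}{3}$)
$R{\left(v,a \right)} = \sqrt{a^{2} + v^{2}}$
$103 D{\left(4 \right)} + R{\left(c,-8 \right)} = 103 \cdot \frac{7}{3} + \sqrt{\left(-8\right)^{2} + 5^{2}} = \frac{721}{3} + \sqrt{64 + 25} = \frac{721}{3} + \sqrt{89}$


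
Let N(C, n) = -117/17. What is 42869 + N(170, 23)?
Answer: 728656/17 ≈ 42862.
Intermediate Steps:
N(C, n) = -117/17 (N(C, n) = -117*1/17 = -117/17)
42869 + N(170, 23) = 42869 - 117/17 = 728656/17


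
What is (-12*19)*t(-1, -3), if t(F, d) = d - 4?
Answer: 1596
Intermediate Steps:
t(F, d) = -4 + d
(-12*19)*t(-1, -3) = (-12*19)*(-4 - 3) = -228*(-7) = 1596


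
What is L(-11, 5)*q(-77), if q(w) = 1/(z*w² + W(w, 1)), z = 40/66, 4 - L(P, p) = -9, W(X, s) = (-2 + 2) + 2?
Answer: 39/10786 ≈ 0.0036158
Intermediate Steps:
W(X, s) = 2 (W(X, s) = 0 + 2 = 2)
L(P, p) = 13 (L(P, p) = 4 - 1*(-9) = 4 + 9 = 13)
z = 20/33 (z = 40*(1/66) = 20/33 ≈ 0.60606)
q(w) = 1/(2 + 20*w²/33) (q(w) = 1/(20*w²/33 + 2) = 1/(2 + 20*w²/33))
L(-11, 5)*q(-77) = 13*(33/(2*(33 + 10*(-77)²))) = 13*(33/(2*(33 + 10*5929))) = 13*(33/(2*(33 + 59290))) = 13*((33/2)/59323) = 13*((33/2)*(1/59323)) = 13*(3/10786) = 39/10786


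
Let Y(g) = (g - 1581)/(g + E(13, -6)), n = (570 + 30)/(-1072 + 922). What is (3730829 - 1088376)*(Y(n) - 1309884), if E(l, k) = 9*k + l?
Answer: -31150924491467/9 ≈ -3.4612e+12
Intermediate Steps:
n = -4 (n = 600/(-150) = 600*(-1/150) = -4)
E(l, k) = l + 9*k
Y(g) = (-1581 + g)/(-41 + g) (Y(g) = (g - 1581)/(g + (13 + 9*(-6))) = (-1581 + g)/(g + (13 - 54)) = (-1581 + g)/(g - 41) = (-1581 + g)/(-41 + g))
(3730829 - 1088376)*(Y(n) - 1309884) = (3730829 - 1088376)*((-1581 - 4)/(-41 - 4) - 1309884) = 2642453*(-1585/(-45) - 1309884) = 2642453*(-1/45*(-1585) - 1309884) = 2642453*(317/9 - 1309884) = 2642453*(-11788639/9) = -31150924491467/9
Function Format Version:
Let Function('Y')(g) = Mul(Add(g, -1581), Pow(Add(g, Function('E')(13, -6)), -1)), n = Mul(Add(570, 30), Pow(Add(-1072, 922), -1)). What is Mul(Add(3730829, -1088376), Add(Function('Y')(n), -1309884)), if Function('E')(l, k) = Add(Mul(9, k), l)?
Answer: Rational(-31150924491467, 9) ≈ -3.4612e+12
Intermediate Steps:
n = -4 (n = Mul(600, Pow(-150, -1)) = Mul(600, Rational(-1, 150)) = -4)
Function('E')(l, k) = Add(l, Mul(9, k))
Function('Y')(g) = Mul(Pow(Add(-41, g), -1), Add(-1581, g)) (Function('Y')(g) = Mul(Add(g, -1581), Pow(Add(g, Add(13, Mul(9, -6))), -1)) = Mul(Add(-1581, g), Pow(Add(g, Add(13, -54)), -1)) = Mul(Add(-1581, g), Pow(Add(g, -41), -1)) = Mul(Add(-1581, g), Pow(Add(-41, g), -1)) = Mul(Pow(Add(-41, g), -1), Add(-1581, g)))
Mul(Add(3730829, -1088376), Add(Function('Y')(n), -1309884)) = Mul(Add(3730829, -1088376), Add(Mul(Pow(Add(-41, -4), -1), Add(-1581, -4)), -1309884)) = Mul(2642453, Add(Mul(Pow(-45, -1), -1585), -1309884)) = Mul(2642453, Add(Mul(Rational(-1, 45), -1585), -1309884)) = Mul(2642453, Add(Rational(317, 9), -1309884)) = Mul(2642453, Rational(-11788639, 9)) = Rational(-31150924491467, 9)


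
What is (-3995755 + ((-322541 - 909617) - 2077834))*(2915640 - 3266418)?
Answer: 2562695321166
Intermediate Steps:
(-3995755 + ((-322541 - 909617) - 2077834))*(2915640 - 3266418) = (-3995755 + (-1232158 - 2077834))*(-350778) = (-3995755 - 3309992)*(-350778) = -7305747*(-350778) = 2562695321166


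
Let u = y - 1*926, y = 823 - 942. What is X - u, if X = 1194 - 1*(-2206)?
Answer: 4445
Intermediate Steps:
y = -119
X = 3400 (X = 1194 + 2206 = 3400)
u = -1045 (u = -119 - 1*926 = -119 - 926 = -1045)
X - u = 3400 - 1*(-1045) = 3400 + 1045 = 4445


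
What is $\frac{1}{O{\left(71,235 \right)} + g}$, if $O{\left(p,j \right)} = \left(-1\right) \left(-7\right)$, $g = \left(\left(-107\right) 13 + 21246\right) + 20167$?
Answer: $\frac{1}{40029} \approx 2.4982 \cdot 10^{-5}$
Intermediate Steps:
$g = 40022$ ($g = \left(-1391 + 21246\right) + 20167 = 19855 + 20167 = 40022$)
$O{\left(p,j \right)} = 7$
$\frac{1}{O{\left(71,235 \right)} + g} = \frac{1}{7 + 40022} = \frac{1}{40029}$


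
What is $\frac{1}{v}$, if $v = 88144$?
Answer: $\frac{1}{88144} \approx 1.1345 \cdot 10^{-5}$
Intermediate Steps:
$\frac{1}{v} = \frac{1}{88144}$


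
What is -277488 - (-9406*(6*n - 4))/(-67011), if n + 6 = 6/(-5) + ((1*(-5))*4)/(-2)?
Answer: -92974343824/335055 ≈ -2.7749e+5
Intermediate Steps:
n = 14/5 (n = -6 + (6/(-5) + ((1*(-5))*4)/(-2)) = -6 + (6*(-⅕) - 5*4*(-½)) = -6 + (-6/5 - 20*(-½)) = -6 + (-6/5 + 10) = -6 + 44/5 = 14/5 ≈ 2.8000)
-277488 - (-9406*(6*n - 4))/(-67011) = -277488 - (-9406*(6*(14/5) - 4))/(-67011) = -277488 - (-9406*(84/5 - 4))*(-1)/67011 = -277488 - (-9406*64/5)*(-1)/67011 = -277488 - (-601984)*(-1)/(5*67011) = -277488 - 1*601984/335055 = -277488 - 601984/335055 = -92974343824/335055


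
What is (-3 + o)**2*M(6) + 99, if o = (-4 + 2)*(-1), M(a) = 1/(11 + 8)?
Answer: 1882/19 ≈ 99.053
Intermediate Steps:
M(a) = 1/19
o = 2 (o = -2*(-1) = 2)
(-3 + o)**2*M(6) + 99 = (-3 + 2)**2*(1/19) + 99 = (-1)**2*(1/19) + 99 = 1*(1/19) + 99 = 1/19 + 99 = 1882/19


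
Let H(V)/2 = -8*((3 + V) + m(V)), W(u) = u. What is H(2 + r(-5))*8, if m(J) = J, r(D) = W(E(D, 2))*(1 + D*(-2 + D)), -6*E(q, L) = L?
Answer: 2176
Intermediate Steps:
E(q, L) = -L/6
r(D) = -1/3 - D*(-2 + D)/3 (r(D) = (-1/6*2)*(1 + D*(-2 + D)) = -(1 + D*(-2 + D))/3 = -1/3 - D*(-2 + D)/3)
H(V) = -48 - 32*V (H(V) = 2*(-8*((3 + V) + V)) = 2*(-8*(3 + 2*V)) = 2*(-24 - 16*V) = -48 - 32*V)
H(2 + r(-5))*8 = (-48 - 32*(2 + (-1/3 - 1/3*(-5)**2 + (2/3)*(-5))))*8 = (-48 - 32*(2 + (-1/3 - 1/3*25 - 10/3)))*8 = (-48 - 32*(2 + (-1/3 - 25/3 - 10/3)))*8 = (-48 - 32*(2 - 12))*8 = (-48 - 32*(-10))*8 = (-48 + 320)*8 = 272*8 = 2176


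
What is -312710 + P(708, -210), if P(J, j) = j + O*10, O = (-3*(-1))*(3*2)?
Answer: -312740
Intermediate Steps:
O = 18 (O = 3*6 = 18)
P(J, j) = 180 + j (P(J, j) = j + 18*10 = j + 180 = 180 + j)
-312710 + P(708, -210) = -312710 + (180 - 210) = -312710 - 30 = -312740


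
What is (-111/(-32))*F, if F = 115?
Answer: 12765/32 ≈ 398.91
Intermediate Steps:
(-111/(-32))*F = (-111/(-32))*115 = -1/32*(-111)*115 = (111/32)*115 = 12765/32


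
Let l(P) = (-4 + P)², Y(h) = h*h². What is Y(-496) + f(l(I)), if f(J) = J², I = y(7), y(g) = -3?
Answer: -122021535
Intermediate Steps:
Y(h) = h³
I = -3
Y(-496) + f(l(I)) = (-496)³ + ((-4 - 3)²)² = -122023936 + ((-7)²)² = -122023936 + 49² = -122023936 + 2401 = -122021535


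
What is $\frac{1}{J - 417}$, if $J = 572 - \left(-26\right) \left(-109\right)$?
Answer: $- \frac{1}{2679} \approx -0.00037327$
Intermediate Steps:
$J = -2262$ ($J = 572 - 2834 = -2262$)
$\frac{1}{J - 417} = \frac{1}{-2262 - 417} = \frac{1}{-2679} = - \frac{1}{2679}$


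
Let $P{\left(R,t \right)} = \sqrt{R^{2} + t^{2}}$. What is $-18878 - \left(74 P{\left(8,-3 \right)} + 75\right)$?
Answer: $-18953 - 74 \sqrt{73} \approx -19585.0$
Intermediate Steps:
$-18878 - \left(74 P{\left(8,-3 \right)} + 75\right) = -18878 - \left(74 \sqrt{8^{2} + \left(-3\right)^{2}} + 75\right) = -18878 - \left(74 \sqrt{64 + 9} + 75\right) = -18878 - \left(74 \sqrt{73} + 75\right) = -18878 - \left(75 + 74 \sqrt{73}\right) = -18953 - 74 \sqrt{73}$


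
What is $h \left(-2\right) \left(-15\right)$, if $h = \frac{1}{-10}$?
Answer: $-3$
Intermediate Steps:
$h = - \frac{1}{10} \approx -0.1$
$h \left(-2\right) \left(-15\right) = \left(- \frac{1}{10}\right) \left(-2\right) \left(-15\right) = \frac{1}{5} \left(-15\right) = -3$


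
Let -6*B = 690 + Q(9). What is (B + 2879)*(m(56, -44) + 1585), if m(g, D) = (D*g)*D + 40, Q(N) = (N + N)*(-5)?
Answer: 305803939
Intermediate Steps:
Q(N) = -10*N (Q(N) = (2*N)*(-5) = -10*N)
m(g, D) = 40 + g*D² (m(g, D) = g*D² + 40 = 40 + g*D²)
B = -100 (B = -(690 - 10*9)/6 = -(690 - 90)/6 = -⅙*600 = -100)
(B + 2879)*(m(56, -44) + 1585) = (-100 + 2879)*((40 + 56*(-44)²) + 1585) = 2779*((40 + 56*1936) + 1585) = 2779*((40 + 108416) + 1585) = 2779*(108456 + 1585) = 2779*110041 = 305803939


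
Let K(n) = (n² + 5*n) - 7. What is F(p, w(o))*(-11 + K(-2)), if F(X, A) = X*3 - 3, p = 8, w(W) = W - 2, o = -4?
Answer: -504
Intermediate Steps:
K(n) = -7 + n² + 5*n
w(W) = -2 + W
F(X, A) = -3 + 3*X (F(X, A) = 3*X - 3 = -3 + 3*X)
F(p, w(o))*(-11 + K(-2)) = (-3 + 3*8)*(-11 + (-7 + (-2)² + 5*(-2))) = (-3 + 24)*(-11 + (-7 + 4 - 10)) = 21*(-11 - 13) = 21*(-24) = -504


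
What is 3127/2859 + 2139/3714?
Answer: 5909693/3539442 ≈ 1.6697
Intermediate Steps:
3127/2859 + 2139/3714 = 3127*(1/2859) + 2139*(1/3714) = 3127/2859 + 713/1238 = 5909693/3539442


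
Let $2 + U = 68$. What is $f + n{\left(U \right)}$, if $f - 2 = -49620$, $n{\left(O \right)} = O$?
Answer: $-49552$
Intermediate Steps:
$U = 66$ ($U = -2 + 68 = 66$)
$f = -49618$ ($f = 2 - 49620 = -49618$)
$f + n{\left(U \right)} = -49618 + 66 = -49552$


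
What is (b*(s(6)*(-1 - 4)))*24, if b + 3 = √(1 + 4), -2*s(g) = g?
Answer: -1080 + 360*√5 ≈ -275.02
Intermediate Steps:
s(g) = -g/2
b = -3 + √5 (b = -3 + √(1 + 4) = -3 + √5 ≈ -0.76393)
(b*(s(6)*(-1 - 4)))*24 = ((-3 + √5)*((-½*6)*(-1 - 4)))*24 = ((-3 + √5)*(-3*(-5)))*24 = ((-3 + √5)*15)*24 = (-45 + 15*√5)*24 = -1080 + 360*√5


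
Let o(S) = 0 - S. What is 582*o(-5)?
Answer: 2910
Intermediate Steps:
o(S) = -S
582*o(-5) = 582*(-1*(-5)) = 582*5 = 2910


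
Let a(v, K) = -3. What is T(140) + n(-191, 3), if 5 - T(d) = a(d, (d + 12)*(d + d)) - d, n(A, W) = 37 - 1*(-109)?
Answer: 294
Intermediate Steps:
n(A, W) = 146 (n(A, W) = 37 + 109 = 146)
T(d) = 8 + d (T(d) = 5 - (-3 - d) = 5 + (3 + d) = 8 + d)
T(140) + n(-191, 3) = (8 + 140) + 146 = 148 + 146 = 294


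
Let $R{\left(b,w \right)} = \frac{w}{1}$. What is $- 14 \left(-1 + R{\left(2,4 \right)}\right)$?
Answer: $-42$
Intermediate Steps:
$R{\left(b,w \right)} = w$ ($R{\left(b,w \right)} = w 1 = w$)
$- 14 \left(-1 + R{\left(2,4 \right)}\right) = - 14 \left(-1 + 4\right) = \left(-14\right) 3 = -42$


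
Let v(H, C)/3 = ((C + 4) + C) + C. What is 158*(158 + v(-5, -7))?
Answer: 16906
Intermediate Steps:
v(H, C) = 12 + 9*C (v(H, C) = 3*(((C + 4) + C) + C) = 3*(((4 + C) + C) + C) = 3*((4 + 2*C) + C) = 3*(4 + 3*C) = 12 + 9*C)
158*(158 + v(-5, -7)) = 158*(158 + (12 + 9*(-7))) = 158*(158 + (12 - 63)) = 158*(158 - 51) = 158*107 = 16906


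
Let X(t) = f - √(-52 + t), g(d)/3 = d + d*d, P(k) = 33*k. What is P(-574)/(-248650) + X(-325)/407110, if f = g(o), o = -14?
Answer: 392362026/5061395075 - I*√377/407110 ≈ 0.07752 - 4.7693e-5*I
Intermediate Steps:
g(d) = 3*d + 3*d² (g(d) = 3*(d + d*d) = 3*(d + d²) = 3*d + 3*d²)
f = 546 (f = 3*(-14)*(1 - 14) = 3*(-14)*(-13) = 546)
X(t) = 546 - √(-52 + t)
P(-574)/(-248650) + X(-325)/407110 = (33*(-574))/(-248650) + (546 - √(-52 - 325))/407110 = -18942*(-1/248650) + (546 - √(-377))*(1/407110) = 9471/124325 + (546 - I*√377)*(1/407110) = 9471/124325 + (273/203555 - I*√377/407110) = 392362026/5061395075 - I*√377/407110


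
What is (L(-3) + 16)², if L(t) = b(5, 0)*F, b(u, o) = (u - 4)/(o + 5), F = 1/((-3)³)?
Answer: 4661281/18225 ≈ 255.76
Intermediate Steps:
F = -1/27 (F = 1/(-27) = -1/27 ≈ -0.037037)
b(u, o) = (-4 + u)/(5 + o)
L(t) = -1/135 (L(t) = ((-4 + 5)/(5 + 0))*(-1/27) = (1/5)*(-1/27) = ((⅕)*1)*(-1/27) = (⅕)*(-1/27) = -1/135)
(L(-3) + 16)² = (-1/135 + 16)² = (2159/135)² = 4661281/18225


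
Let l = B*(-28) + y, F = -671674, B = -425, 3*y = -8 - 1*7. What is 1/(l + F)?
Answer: -1/659779 ≈ -1.5157e-6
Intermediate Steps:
y = -5 (y = (-8 - 1*7)/3 = (-8 - 7)/3 = (1/3)*(-15) = -5)
l = 11895 (l = -425*(-28) - 5 = 11900 - 5 = 11895)
1/(l + F) = 1/(11895 - 671674) = 1/(-659779) = -1/659779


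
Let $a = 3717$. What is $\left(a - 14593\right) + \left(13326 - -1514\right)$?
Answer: $3964$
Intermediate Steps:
$\left(a - 14593\right) + \left(13326 - -1514\right) = \left(3717 - 14593\right) + \left(13326 - -1514\right) = -10876 + \left(13326 + 1514\right) = -10876 + 14840 = 3964$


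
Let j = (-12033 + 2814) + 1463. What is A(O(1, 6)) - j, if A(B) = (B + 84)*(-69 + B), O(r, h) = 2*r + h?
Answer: 2144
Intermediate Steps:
O(r, h) = h + 2*r
A(B) = (-69 + B)*(84 + B) (A(B) = (84 + B)*(-69 + B) = (-69 + B)*(84 + B))
j = -7756 (j = -9219 + 1463 = -7756)
A(O(1, 6)) - j = (-5796 + (6 + 2*1)² + 15*(6 + 2*1)) - 1*(-7756) = (-5796 + (6 + 2)² + 15*(6 + 2)) + 7756 = (-5796 + 8² + 15*8) + 7756 = (-5796 + 64 + 120) + 7756 = -5612 + 7756 = 2144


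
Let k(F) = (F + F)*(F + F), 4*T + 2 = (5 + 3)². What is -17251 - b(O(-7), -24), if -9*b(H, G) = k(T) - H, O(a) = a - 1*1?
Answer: -51430/3 ≈ -17143.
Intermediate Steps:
T = 31/2 (T = -½ + (5 + 3)²/4 = -½ + (¼)*8² = -½ + (¼)*64 = -½ + 16 = 31/2 ≈ 15.500)
O(a) = -1 + a (O(a) = a - 1 = -1 + a)
k(F) = 4*F² (k(F) = (2*F)*(2*F) = 4*F²)
b(H, G) = -961/9 + H/9 (b(H, G) = -(4*(31/2)² - H)/9 = -(4*(961/4) - H)/9 = -(961 - H)/9 = -961/9 + H/9)
-17251 - b(O(-7), -24) = -17251 - (-961/9 + (-1 - 7)/9) = -17251 - (-961/9 + (⅑)*(-8)) = -17251 - (-961/9 - 8/9) = -17251 - 1*(-323/3) = -17251 + 323/3 = -51430/3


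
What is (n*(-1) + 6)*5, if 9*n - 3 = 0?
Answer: 85/3 ≈ 28.333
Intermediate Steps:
n = ⅓ (n = ⅓ + (⅑)*0 = ⅓ + 0 = ⅓ ≈ 0.33333)
(n*(-1) + 6)*5 = ((⅓)*(-1) + 6)*5 = (-⅓ + 6)*5 = (17/3)*5 = 85/3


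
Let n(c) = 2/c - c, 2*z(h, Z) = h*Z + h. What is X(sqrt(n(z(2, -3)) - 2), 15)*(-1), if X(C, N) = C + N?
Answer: -15 - I ≈ -15.0 - 1.0*I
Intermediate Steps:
z(h, Z) = h/2 + Z*h/2 (z(h, Z) = (h*Z + h)/2 = (Z*h + h)/2 = (h + Z*h)/2 = h/2 + Z*h/2)
n(c) = -c + 2/c
X(sqrt(n(z(2, -3)) - 2), 15)*(-1) = (sqrt((-2*(1 - 3)/2 + 2/(((1/2)*2*(1 - 3)))) - 2) + 15)*(-1) = (sqrt((-2*(-2)/2 + 2/(((1/2)*2*(-2)))) - 2) + 15)*(-1) = (sqrt((-1*(-2) + 2/(-2)) - 2) + 15)*(-1) = (sqrt((2 + 2*(-1/2)) - 2) + 15)*(-1) = (sqrt((2 - 1) - 2) + 15)*(-1) = (sqrt(1 - 2) + 15)*(-1) = (sqrt(-1) + 15)*(-1) = (I + 15)*(-1) = (15 + I)*(-1) = -15 - I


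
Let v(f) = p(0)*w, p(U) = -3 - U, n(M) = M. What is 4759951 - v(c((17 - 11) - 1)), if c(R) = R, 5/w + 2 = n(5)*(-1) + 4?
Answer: 4759946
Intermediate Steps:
w = -5/3 (w = 5/(-2 + (5*(-1) + 4)) = 5/(-2 + (-5 + 4)) = 5/(-2 - 1) = 5/(-3) = 5*(-⅓) = -5/3 ≈ -1.6667)
v(f) = 5 (v(f) = (-3 - 1*0)*(-5/3) = (-3 + 0)*(-5/3) = -3*(-5/3) = 5)
4759951 - v(c((17 - 11) - 1)) = 4759951 - 1*5 = 4759951 - 5 = 4759946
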